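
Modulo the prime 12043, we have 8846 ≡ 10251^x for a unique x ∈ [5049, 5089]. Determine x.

Compute 10251^5049 mod 12043 = 1314, then multiply by 10251 repeatedly:
  10251^5049=1314  10251^5050=5740  10251^5051=10685  10251^5052=850  10251^5053=6261
  10251^5054=4364  10251^5055=7662  10251^5056=10759  10251^5057=715  10251^5058=7321
  10251^5059=7638  10251^5060=5595  10251^5061=5579  10251^5062=10165  10251^5063=5379
  10251^5064=7275  10251^5065=5769  10251^5066=6889  10251^5067=11030  10251^5068=8846
Found 8846 at exponent 5068.

5068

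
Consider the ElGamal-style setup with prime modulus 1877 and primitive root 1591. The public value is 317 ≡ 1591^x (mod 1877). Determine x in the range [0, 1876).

874

Baby-step giant-step with m = ceil(sqrt(1876)) = 44.
Baby table (1591^j mod 1877 for j=0..43):
  0:1  1:1591  2:1085  3:1272  4:346  5:525  6:10  7:894
  8:1465  9:1458  10:1583  11:1496  12:100  13:1432  14:1511  15:1441
  16:814  17:1821  18:1000  19:1181  20:94  21:1271  22:632  23:1317
  24:615  25:548  26:940  27:1448  28:689  29:31  30:519  31:1726
  32:15  33:1341  34:1259  35:310  36:1436  37:367  38:150  39:271
  40:1328  41:1223  42:1221  43:1793
Giant step factor: 1591^(-44) ≡ 234 (mod 1877).
Scan 317·234^i mod 1877 for i = 0, 1, …:
  i=0: 317   i=1: 975   i=2: 1033   i=3: 1466
  i=4: 1430   i=5: 514   i=6: 148   i=7: 846
  i=8: 879   i=9: 1093     …   i=18: 1637
  i=19: 150
Match at i=19, j=38: x = 19·44 + 38 = 874.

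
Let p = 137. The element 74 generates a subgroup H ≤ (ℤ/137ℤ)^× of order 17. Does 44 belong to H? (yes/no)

⟨74⟩ has order 17; its elements mod 137 are {1, 16, 34, 38, 50, 56, 59, 60, 72, 73, 74, 88, 115, 119, 122, 123, 133}.
44 is not in this set.

no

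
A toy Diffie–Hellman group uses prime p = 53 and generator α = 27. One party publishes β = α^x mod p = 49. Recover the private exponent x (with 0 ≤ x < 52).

24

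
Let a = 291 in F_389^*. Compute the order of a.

388

The order of 291 must divide p − 1 = 388 = 2^2 · 97.
Divisors: 1, 2, 4, 97, 194, 388.
Check each in increasing order: 291^1 ≡ 291;  291^2 ≡ 268;  291^4 ≡ 248;  291^97 ≡ 274;  291^194 ≡ 388;  291^388 ≡ 1.
Smallest exponent giving 1 is 388.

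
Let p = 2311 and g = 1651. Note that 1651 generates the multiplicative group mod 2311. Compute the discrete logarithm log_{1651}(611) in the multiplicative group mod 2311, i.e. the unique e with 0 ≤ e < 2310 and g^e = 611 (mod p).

1663

Baby-step giant-step with m = ceil(sqrt(2310)) = 49.
Baby table (1651^j mod 2311 for j=0..48):
  0:1  1:1651  2:1132  3:1644  4:1130  5:653  6:1177  7:1987
  8:1228  9:681  10:1185  11:1329  12:1040  13:2278  14:981  15:1931
  16:1212  17:1997  18:1561  19:446  20:1448  21:1074  22:637  23:182
  24:52  25:345  26:1089  27:2292  28:985  29:1602  30:1118  31:1640
  32:1459  33:747  34:1534  35:2089  36:927  37:595  38:170  39:1039
  40:627  41:2160  42:287  43:82  44:1344  45:384  46:770  47:220
  48:393
Giant step factor: 1651^(-49) ≡ 738 (mod 2311).
Scan 611·738^i mod 2311 for i = 0, 1, …:
  i=0: 611   i=1: 273   i=2: 417   i=3: 383
  i=4: 712   i=5: 859   i=6: 728   i=7: 1112
  i=8: 251   i=9: 358     …   i=32: 953
  i=33: 770
Match at i=33, j=46: e = 33·49 + 46 = 1663.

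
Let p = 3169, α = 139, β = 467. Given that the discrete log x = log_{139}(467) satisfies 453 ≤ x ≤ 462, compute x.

Compute 139^453 mod 3169 = 467, then multiply by 139 repeatedly:
  139^453=467
Found 467 at exponent 453.

453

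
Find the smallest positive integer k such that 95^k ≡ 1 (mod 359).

The order of 95 must divide p − 1 = 358 = 2 · 179.
Divisors: 1, 2, 179, 358.
Check each in increasing order: 95^1 ≡ 95;  95^2 ≡ 50;  95^179 ≡ 358;  95^358 ≡ 1.
Smallest exponent giving 1 is 358.

358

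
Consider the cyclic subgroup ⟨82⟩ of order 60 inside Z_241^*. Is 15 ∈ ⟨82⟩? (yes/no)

15 ∈ ⟨82⟩ iff 15^60 ≡ 1 (mod 241), since |⟨82⟩| = 60.
15^60 mod 241 = 1.
Since 1 = 1, 15 lies in the subgroup.

yes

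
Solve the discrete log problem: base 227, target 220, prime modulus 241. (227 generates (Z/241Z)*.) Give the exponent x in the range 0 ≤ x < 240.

Baby-step giant-step with m = ceil(sqrt(240)) = 16.
Baby table (227^j mod 241 for j=0..15):
  0:1  1:227  2:196  3:148  4:97  5:88  6:214  7:137
  8:10  9:101  10:32  11:34  12:6  13:157  14:212  15:165
Giant step factor: 227^(-16) ≡ 94 (mod 241).
Scan 220·94^i mod 241 for i = 0, 1, …:
  i=0: 220   i=1: 195   i=2: 14   i=3: 111
  i=4: 71   i=5: 167   i=6: 33   i=7: 210
  i=8: 219   i=9: 101
Match at i=9, j=9: x = 9·16 + 9 = 153.

153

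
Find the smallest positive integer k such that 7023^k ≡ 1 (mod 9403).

The order of 7023 must divide p − 1 = 9402 = 2 · 3 · 1567.
Divisors: 1, 2, 3, 6, 1567, 3134, 4701, 9402.
Check each in increasing order: 7023^1 ≡ 7023;  7023^2 ≡ 3794;  7023^3 ≡ 6563;  7023^6 ≡ 7229;  7023^1567 ≡ 3411;  7023^3134 ≡ 3410;  7023^4701 ≡ 9402;  7023^9402 ≡ 1.
Smallest exponent giving 1 is 9402.

9402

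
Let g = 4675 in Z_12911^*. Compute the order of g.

6455

The order of 4675 must divide p − 1 = 12910 = 2 · 5 · 1291.
Divisors: 1, 2, 5, 10, 1291, 2582, 6455, 12910.
Check each in increasing order: 4675^1 ≡ 4675;  4675^2 ≡ 10213;  4675^5 ≡ 7162;  4675^10 ≡ 11752;  4675^1291 ≡ 12213;  4675^2582 ≡ 9497;  4675^6455 ≡ 1.
Smallest exponent giving 1 is 6455.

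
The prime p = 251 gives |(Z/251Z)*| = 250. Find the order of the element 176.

250

The order of 176 must divide p − 1 = 250 = 2 · 5^3.
Divisors: 1, 2, 5, 10, 25, 50, 125, 250.
Check each in increasing order: 176^1 ≡ 176;  176^2 ≡ 103;  176^5 ≡ 246;  176^10 ≡ 25;  176^25 ≡ 138;  176^50 ≡ 219;  176^125 ≡ 250;  176^250 ≡ 1.
Smallest exponent giving 1 is 250.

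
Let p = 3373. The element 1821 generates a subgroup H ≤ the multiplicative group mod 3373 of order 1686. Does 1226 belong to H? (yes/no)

1226 ∈ ⟨1821⟩ iff 1226^1686 ≡ 1 (mod 3373), since |⟨1821⟩| = 1686.
1226^1686 mod 3373 = 1.
Since 1 = 1, 1226 lies in the subgroup.

yes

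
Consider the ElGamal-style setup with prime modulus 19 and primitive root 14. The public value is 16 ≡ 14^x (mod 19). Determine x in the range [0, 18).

Successive powers of 14 modulo 19:
  14^0=1  14^1=14  14^2=6  14^3=8  14^4=17  14^5=10
  14^6=7  14^7=3  14^8=4  14^9=18  14^10=5  14^11=13
  14^12=11  14^13=2  14^14=9  14^15=12  14^16=16
So 14^16 ≡ 16 (mod 19), giving x = 16.

16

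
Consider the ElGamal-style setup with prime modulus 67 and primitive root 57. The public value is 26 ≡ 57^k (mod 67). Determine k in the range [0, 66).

26

Successive powers of 57 modulo 67:
  57^0=1  57^1=57  57^2=33  57^3=5  57^4=17  57^5=31
  57^6=25  57^7=18  57^8=21  57^9=58  57^10=23  57^11=38
  57^12=22  57^13=48  57^14=56  57^15=43  57^16=39  57^17=12
  57^18=14  57^19=61  57^20=60  57^21=3  57^22=37  57^23=32
  57^24=15  57^25=51  57^26=26
So 57^26 ≡ 26 (mod 67), giving k = 26.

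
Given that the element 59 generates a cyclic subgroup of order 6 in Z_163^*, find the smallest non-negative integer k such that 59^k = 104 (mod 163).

Successive powers of 59 modulo 163:
  59^0=1  59^1=59  59^2=58  59^3=162  59^4=104
So 59^4 ≡ 104 (mod 163), giving k = 4.

4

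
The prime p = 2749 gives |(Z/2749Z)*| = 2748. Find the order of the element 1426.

458

The order of 1426 must divide p − 1 = 2748 = 2^2 · 3 · 229.
Divisors: 1, 2, 3, 4, 6, 12, 229, 458, 687, 916, 1374, 2748.
Check each in increasing order: 1426^1 ≡ 1426;  1426^2 ≡ 1965;  1426^3 ≡ 859;  1426^4 ≡ 1629;  1426^6 ≡ 1149;  1426^12 ≡ 681;  1426^229 ≡ 2748;  1426^458 ≡ 1.
Smallest exponent giving 1 is 458.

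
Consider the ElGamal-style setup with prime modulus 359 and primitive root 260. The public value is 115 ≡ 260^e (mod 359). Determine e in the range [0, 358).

274

Baby-step giant-step with m = ceil(sqrt(358)) = 19.
Baby table (260^j mod 359 for j=0..18):
  0:1  1:260  2:108  3:78  4:176  5:167  6:340  7:86
  8:102  9:313  10:246  11:58  12:2  13:161  14:216  15:156
  16:352  17:334  18:321
Giant step factor: 260^(-19) ≡ 311 (mod 359).
Scan 115·311^i mod 359 for i = 0, 1, …:
  i=0: 115   i=1: 224   i=2: 18   i=3: 213
  i=4: 187   i=5: 358   i=6: 48   i=7: 209
  i=8: 20   i=9: 117     …   i=13: 312
  i=14: 102
Match at i=14, j=8: e = 14·19 + 8 = 274.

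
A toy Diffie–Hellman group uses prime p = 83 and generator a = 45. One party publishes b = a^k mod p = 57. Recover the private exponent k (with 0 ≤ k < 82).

17

Baby-step giant-step with m = ceil(sqrt(82)) = 10.
Baby table (45^j mod 83 for j=0..9):
  0:1  1:45  2:33  3:74  4:10  5:35  6:81  7:76
  8:17  9:18
Giant step factor: 45^(-10) ≡ 29 (mod 83).
Scan 57·29^i mod 83 for i = 0, 1, …:
  i=0: 57   i=1: 76
Match at i=1, j=7: k = 1·10 + 7 = 17.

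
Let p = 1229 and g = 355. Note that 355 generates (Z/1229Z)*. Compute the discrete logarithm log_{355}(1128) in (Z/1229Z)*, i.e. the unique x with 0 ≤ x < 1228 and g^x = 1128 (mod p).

Baby-step giant-step with m = ceil(sqrt(1228)) = 36.
Baby table (355^j mod 1229 for j=0..35):
  0:1  1:355  2:667  3:817  4:1220  5:492  6:142  7:21
  8:81  9:488  10:1180  11:1040  12:500  13:524  14:441  15:472
  16:416  17:200  18:947  19:668  20:1172  21:658  22:80  23:133
  24:513  25:223  26:509  27:32  28:299  29:451  30:335  31:941
  32:996  33:857  34:672  35:134
Giant step factor: 355^(-36) ≡ 463 (mod 1229).
Scan 1128·463^i mod 1229 for i = 0, 1, …:
  i=0: 1128   i=1: 1168   i=2: 24   i=3: 51
  i=4: 262   i=5: 864   i=6: 607   i=7: 829
  i=8: 379   i=9: 959     …   i=30: 1024
  i=31: 947
Match at i=31, j=18: x = 31·36 + 18 = 1134.

1134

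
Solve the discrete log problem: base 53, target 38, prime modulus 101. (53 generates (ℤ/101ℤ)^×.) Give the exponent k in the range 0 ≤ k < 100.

39

Baby-step giant-step with m = ceil(sqrt(100)) = 10.
Baby table (53^j mod 101 for j=0..9):
  0:1  1:53  2:82  3:3  4:58  5:44  6:9  7:73
  8:31  9:27
Giant step factor: 53^(-10) ≡ 6 (mod 101).
Scan 38·6^i mod 101 for i = 0, 1, …:
  i=0: 38   i=1: 26   i=2: 55   i=3: 27
Match at i=3, j=9: k = 3·10 + 9 = 39.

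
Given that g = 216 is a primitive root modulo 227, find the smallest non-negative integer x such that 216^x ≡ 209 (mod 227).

Baby-step giant-step with m = ceil(sqrt(226)) = 16.
Baby table (216^j mod 227 for j=0..15):
  0:1  1:216  2:121  3:31  4:113  5:119  6:53  7:98
  8:57  9:54  10:87  11:178  12:85  13:200  14:70  15:138
Giant step factor: 216^(-16) ≡ 16 (mod 227).
Scan 209·16^i mod 227 for i = 0, 1, …:
  i=0: 209   i=1: 166   i=2: 159   i=3: 47
  i=4: 71   i=5: 1
Match at i=5, j=0: x = 5·16 + 0 = 80.

80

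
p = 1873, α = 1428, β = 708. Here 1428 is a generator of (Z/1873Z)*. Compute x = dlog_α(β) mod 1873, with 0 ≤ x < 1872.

1417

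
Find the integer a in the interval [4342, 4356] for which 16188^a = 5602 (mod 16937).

Compute 16188^4342 mod 16937 = 139, then multiply by 16188 repeatedly:
  16188^4342=139  16188^4343=14448  16188^4344=1191  16188^4345=5602
Found 5602 at exponent 4345.

4345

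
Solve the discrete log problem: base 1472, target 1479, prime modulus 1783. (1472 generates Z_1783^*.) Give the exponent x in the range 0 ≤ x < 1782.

1036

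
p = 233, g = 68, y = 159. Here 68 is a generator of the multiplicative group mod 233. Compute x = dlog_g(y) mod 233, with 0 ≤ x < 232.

Baby-step giant-step with m = ceil(sqrt(232)) = 16.
Baby table (68^j mod 233 for j=0..15):
  0:1  1:68  2:197  3:115  4:131  5:54  6:177  7:153
  8:152  9:84  10:120  11:5  12:107  13:53  14:109  15:189
Giant step factor: 68^(-16) ≡ 63 (mod 233).
Scan 159·63^i mod 233 for i = 0, 1, …:
  i=0: 159   i=1: 231   i=2: 107
Match at i=2, j=12: x = 2·16 + 12 = 44.

44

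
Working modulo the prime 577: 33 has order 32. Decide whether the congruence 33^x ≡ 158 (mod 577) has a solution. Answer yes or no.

158 ∈ ⟨33⟩ iff 158^32 ≡ 1 (mod 577), since |⟨33⟩| = 32.
158^32 mod 577 = 193.
Since 193 ≠ 1, 158 does not lie in the subgroup.

no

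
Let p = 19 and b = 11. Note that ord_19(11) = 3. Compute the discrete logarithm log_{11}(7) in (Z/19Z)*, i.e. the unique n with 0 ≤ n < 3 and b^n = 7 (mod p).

2

Successive powers of 11 modulo 19:
  11^0=1  11^1=11  11^2=7
So 11^2 ≡ 7 (mod 19), giving n = 2.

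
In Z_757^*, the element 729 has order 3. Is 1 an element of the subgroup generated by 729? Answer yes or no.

yes

⟨729⟩ has order 3; its elements mod 757 are {1, 27, 729}.
1 is in this set.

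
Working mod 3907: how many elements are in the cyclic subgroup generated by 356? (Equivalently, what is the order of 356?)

1953

The order of 356 must divide p − 1 = 3906 = 2 · 3^2 · 7 · 31.
Divisors: 1, 2, 3, 6, 7, 9, 14, 18, 21, 31, 42, 62, 63, 93, 126, 186, 217, 279, 434, 558, 651, 1302, 1953, 3906.
Check each in increasing order: 356^1 ≡ 356;  356^2 ≡ 1712;  356^3 ≡ 3887;  356^6 ≡ 400;  356^7 ≡ 1748;  356^9 ≡ 3721;  356^14 ≡ 230;  356^18 ≡ 3340;  356^21 ≡ 3526;  356^31 ≡ 797;  356^42 ≡ 602;  356^62 ≡ 2275;  356^63 ≡ 1151;  356^93 ≡ 327;  356^126 ≡ 328;  356^186 ≡ 1440;  356^217 ≡ 2929;  356^279 ≡ 2040;  356^434 ≡ 3176;  356^558 ≡ 645;  356^651 ≡ 3844;  356^1302 ≡ 62;  356^1953 ≡ 1.
Smallest exponent giving 1 is 1953.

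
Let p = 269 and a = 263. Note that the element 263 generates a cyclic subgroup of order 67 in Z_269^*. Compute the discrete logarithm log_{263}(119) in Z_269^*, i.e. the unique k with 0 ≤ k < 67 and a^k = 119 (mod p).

6

Baby-step giant-step with m = ceil(sqrt(67)) = 9.
Baby table (263^j mod 269 for j=0..8):
  0:1  1:263  2:36  3:53  4:220  5:25  6:119  7:93
  8:249
Giant step factor: 263^(-9) ≡ 204 (mod 269).
Scan 119·204^i mod 269 for i = 0, 1, …:
  i=0: 119
Match at i=0, j=6: k = 0·9 + 6 = 6.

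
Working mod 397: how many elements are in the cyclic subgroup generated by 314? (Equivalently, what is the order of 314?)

33

The order of 314 must divide p − 1 = 396 = 2^2 · 3^2 · 11.
Divisors: 1, 2, 3, 4, 6, 9, 11, 12, 18, 22, 33, 36, 44, 66, 99, 132, 198, 396.
Check each in increasing order: 314^1 ≡ 314;  314^2 ≡ 140;  314^3 ≡ 290;  314^4 ≡ 147;  314^6 ≡ 333;  314^9 ≡ 99;  314^11 ≡ 362;  314^12 ≡ 126;  314^18 ≡ 273;  314^22 ≡ 34;  314^33 ≡ 1.
Smallest exponent giving 1 is 33.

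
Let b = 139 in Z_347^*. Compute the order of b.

The order of 139 must divide p − 1 = 346 = 2 · 173.
Divisors: 1, 2, 173, 346.
Check each in increasing order: 139^1 ≡ 139;  139^2 ≡ 236;  139^173 ≡ 346;  139^346 ≡ 1.
Smallest exponent giving 1 is 346.

346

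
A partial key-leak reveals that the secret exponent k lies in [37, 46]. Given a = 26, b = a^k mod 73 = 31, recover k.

41

Compute 26^37 mod 73 = 47, then multiply by 26 repeatedly:
  26^37=47  26^38=54  26^39=17  26^40=4  26^41=31
Found 31 at exponent 41.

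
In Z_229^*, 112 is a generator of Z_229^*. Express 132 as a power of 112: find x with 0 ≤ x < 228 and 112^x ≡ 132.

32

Baby-step giant-step with m = ceil(sqrt(228)) = 16.
Baby table (112^j mod 229 for j=0..15):
  0:1  1:112  2:178  3:13  4:82  5:24  6:169  7:150
  8:83  9:136  10:118  11:163  12:165  13:160  14:58  15:84
Giant step factor: 112^(-16) ≡ 217 (mod 229).
Scan 132·217^i mod 229 for i = 0, 1, …:
  i=0: 132   i=1: 19   i=2: 1
Match at i=2, j=0: x = 2·16 + 0 = 32.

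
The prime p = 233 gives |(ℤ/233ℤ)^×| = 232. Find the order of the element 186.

232

The order of 186 must divide p − 1 = 232 = 2^3 · 29.
Divisors: 1, 2, 4, 8, 29, 58, 116, 232.
Check each in increasing order: 186^1 ≡ 186;  186^2 ≡ 112;  186^4 ≡ 195;  186^8 ≡ 46;  186^29 ≡ 97;  186^58 ≡ 89;  186^116 ≡ 232;  186^232 ≡ 1.
Smallest exponent giving 1 is 232.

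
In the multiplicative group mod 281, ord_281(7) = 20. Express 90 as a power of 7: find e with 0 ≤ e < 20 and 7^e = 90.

Successive powers of 7 modulo 281:
  7^0=1  7^1=7  7^2=49  7^3=62  7^4=153  7^5=228
  7^6=191  7^7=213  7^8=86  7^9=40  7^10=280  7^11=274
  7^12=232  7^13=219  7^14=128  7^15=53  7^16=90
So 7^16 ≡ 90 (mod 281), giving e = 16.

16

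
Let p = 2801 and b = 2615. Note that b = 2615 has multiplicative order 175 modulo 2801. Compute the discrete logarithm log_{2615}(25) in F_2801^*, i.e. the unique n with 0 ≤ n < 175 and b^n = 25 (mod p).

Baby-step giant-step with m = ceil(sqrt(175)) = 14.
Baby table (2615^j mod 2801 for j=0..13):
  0:1  1:2615  2:984  3:1842  4:1911  5:281  6:953  7:2006
  8:2218  9:2000  10:533  11:1698  12:685  13:1436
Giant step factor: 2615^(-14) ≡ 2177 (mod 2801).
Scan 25·2177^i mod 2801 for i = 0, 1, …:
  i=0: 25   i=1: 1206   i=2: 925   i=3: 2607
  i=4: 613   i=5: 1225   i=6: 273   i=7: 509
  i=8: 1698
Match at i=8, j=11: n = 8·14 + 11 = 123.

123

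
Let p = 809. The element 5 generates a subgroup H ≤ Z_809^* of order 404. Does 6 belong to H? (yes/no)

no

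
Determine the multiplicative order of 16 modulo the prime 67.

The order of 16 must divide p − 1 = 66 = 2 · 3 · 11.
Divisors: 1, 2, 3, 6, 11, 22, 33, 66.
Check each in increasing order: 16^1 ≡ 16;  16^2 ≡ 55;  16^3 ≡ 9;  16^6 ≡ 14;  16^11 ≡ 29;  16^22 ≡ 37;  16^33 ≡ 1.
Smallest exponent giving 1 is 33.

33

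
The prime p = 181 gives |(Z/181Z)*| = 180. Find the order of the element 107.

The order of 107 must divide p − 1 = 180 = 2^2 · 3^2 · 5.
Divisors: 1, 2, 3, 4, 5, 6, 9, 10, 12, 15, 18, 20, 30, 36, 45, 60, 90, 180.
Check each in increasing order: 107^1 ≡ 107;  107^2 ≡ 46;  107^3 ≡ 35;  107^4 ≡ 125;  107^5 ≡ 162;  107^6 ≡ 139;  107^9 ≡ 159;  107^10 ≡ 180;  107^12 ≡ 135;  107^15 ≡ 19;  107^18 ≡ 122;  107^20 ≡ 1.
Smallest exponent giving 1 is 20.

20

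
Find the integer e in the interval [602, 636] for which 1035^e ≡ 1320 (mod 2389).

626

Compute 1035^602 mod 2389 = 1605, then multiply by 1035 repeatedly:
  1035^602=1605  1035^603=820  1035^604=605  1035^605=257  1035^606=816
  1035^607=1243  1035^608=1223  1035^609=2024  1035^610=2076  1035^611=949
  1035^612=336  1035^613=1355  1035^614=82  1035^615=1255  1035^616=1698
  1035^617=1515  1035^618=841  1035^619=839  1035^620=1158  1035^621=1641
  1035^622=2245  1035^623=1467  1035^624=1330  1035^625=486  1035^626=1320
Found 1320 at exponent 626.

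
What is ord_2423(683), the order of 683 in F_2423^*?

The order of 683 must divide p − 1 = 2422 = 2 · 7 · 173.
Divisors: 1, 2, 7, 14, 173, 346, 1211, 2422.
Check each in increasing order: 683^1 ≡ 683;  683^2 ≡ 1273;  683^7 ≡ 559;  683^14 ≡ 2337;  683^173 ≡ 834;  683^346 ≡ 155;  683^1211 ≡ 1.
Smallest exponent giving 1 is 1211.

1211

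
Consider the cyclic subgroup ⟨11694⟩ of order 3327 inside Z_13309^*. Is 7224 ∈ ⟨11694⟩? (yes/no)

yes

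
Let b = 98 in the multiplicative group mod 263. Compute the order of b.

131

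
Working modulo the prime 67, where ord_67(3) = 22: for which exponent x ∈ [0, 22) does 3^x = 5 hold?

Successive powers of 3 modulo 67:
  3^0=1  3^1=3  3^2=9  3^3=27  3^4=14  3^5=42
  3^6=59  3^7=43  3^8=62  3^9=52  3^10=22  3^11=66
  3^12=64  3^13=58  3^14=40  3^15=53  3^16=25  3^17=8
  3^18=24  3^19=5
So 3^19 ≡ 5 (mod 67), giving x = 19.

19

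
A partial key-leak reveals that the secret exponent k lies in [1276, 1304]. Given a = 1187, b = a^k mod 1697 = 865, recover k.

1287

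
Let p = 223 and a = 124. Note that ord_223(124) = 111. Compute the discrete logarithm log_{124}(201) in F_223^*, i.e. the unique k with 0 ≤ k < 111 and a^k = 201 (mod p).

23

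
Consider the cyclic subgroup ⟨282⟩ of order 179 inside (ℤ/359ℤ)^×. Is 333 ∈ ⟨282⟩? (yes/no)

333 ∈ ⟨282⟩ iff 333^179 ≡ 1 (mod 359), since |⟨282⟩| = 179.
333^179 mod 359 = 1.
Since 1 = 1, 333 lies in the subgroup.

yes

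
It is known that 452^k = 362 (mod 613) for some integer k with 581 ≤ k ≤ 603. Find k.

599

Compute 452^581 mod 613 = 42, then multiply by 452 repeatedly:
  452^581=42  452^582=594  452^583=607  452^584=353  452^585=176
  452^586=475  452^587=150  452^588=370  452^589=504  452^590=385
  452^591=541  452^592=558  452^593=273  452^594=183  452^595=574
  452^596=149  452^597=531  452^598=329  452^599=362
Found 362 at exponent 599.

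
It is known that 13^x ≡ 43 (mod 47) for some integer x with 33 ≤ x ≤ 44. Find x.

43

Compute 13^33 mod 47 = 45, then multiply by 13 repeatedly:
  13^33=45  13^34=21  13^35=38  13^36=24  13^37=30
  13^38=14  13^39=41  13^40=16  13^41=20  13^42=25
  13^43=43
Found 43 at exponent 43.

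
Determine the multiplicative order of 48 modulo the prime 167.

The order of 48 must divide p − 1 = 166 = 2 · 83.
Divisors: 1, 2, 83, 166.
Check each in increasing order: 48^1 ≡ 48;  48^2 ≡ 133;  48^83 ≡ 1.
Smallest exponent giving 1 is 83.

83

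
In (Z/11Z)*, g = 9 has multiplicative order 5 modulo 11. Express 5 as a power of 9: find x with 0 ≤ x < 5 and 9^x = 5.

4

Successive powers of 9 modulo 11:
  9^0=1  9^1=9  9^2=4  9^3=3  9^4=5
So 9^4 ≡ 5 (mod 11), giving x = 4.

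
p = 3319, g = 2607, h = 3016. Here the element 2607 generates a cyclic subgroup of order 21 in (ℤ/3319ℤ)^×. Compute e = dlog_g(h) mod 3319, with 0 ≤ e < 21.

Successive powers of 2607 modulo 3319:
  2607^0=1  2607^1=2607  2607^2=2456  2607^3=441  2607^4=1313  2607^5=1102
  2607^6=1979  2607^7=1527  2607^8=1408  2607^9=3161  2607^10=2969  2607^11=275
  2607^12=21  2607^13=1643  2607^14=1791  2607^15=2623  2607^16=1021  2607^17=3228
  2607^18=1731  2607^19=2196  2607^20=3016
So 2607^20 ≡ 3016 (mod 3319), giving e = 20.

20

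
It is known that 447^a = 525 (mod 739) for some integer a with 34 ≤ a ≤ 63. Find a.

Compute 447^34 mod 739 = 662, then multiply by 447 repeatedly:
  447^34=662  447^35=314  447^36=687  447^37=404  447^38=272
  447^39=388  447^40=510  447^41=358  447^42=402  447^43=117
  447^44=569  447^45=127  447^46=605  447^47=700  447^48=303
  447^49=204  447^50=291  447^51=13  447^52=638  447^53=671
  447^54=642  447^55=242  447^56=280  447^57=269  447^58=525
Found 525 at exponent 58.

58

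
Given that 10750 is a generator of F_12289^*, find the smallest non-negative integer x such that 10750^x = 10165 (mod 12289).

Baby-step giant-step with m = ceil(sqrt(12288)) = 111.
Baby table (10750^j mod 12289 for j=0..110):
  0:1  1:10750  2:9033  3:9361  4:8418  5:9593  6:7751  7:3830
  8:4350  9:2855  10:5617  11:6893  12:9369  13:8395  14:8123  15:8905
  16:9729  17:7360  18:3418  19:11679  20:4826  21:7631  22:4175  23:1822
  24:10123  25:3155  26:10899  27:924  28:3488  29:2261  30:10397  31:11584
  32:3563  33:9726  34:11977  35:897  36:8174  37:4150  38:3430  39:5500
  40:2621  41:9362  42:6879  43:6337  44:4823  45:12248  46:1654  47:10606
  48:9447  49:11243  50:12224  51:1723  52:2727  53:5985  54:5835  55:3194
  56:34  57:9119  58:12186  59:11049  60:3565  61:6648  62:5465  63:7330
  64:432  65:11047  66:6643  67:871  68:11321  69:2783  70:5824  71:7834
  72:11272  73:4460  74:5611  75:3838  76:4327  77:1385  78:6771  79:503
  80:90  81:8958  82:1896  83:6838  84:7991  85:3140  86:9406  87:608
  88:10541  89:11170  90:1681  91:5920  92:7558  93:5921  94:6019  95:2665
  96:3091  97:11083  98:395  99:6545  100:4225  101:10895  102:7080  103:4223
  104:1684  105:1303  106:10079  107:9426  108:6695  109:6866  110:1766
Giant step factor: 10750^(-111) ≡ 2752 (mod 12289).
Scan 10165·2752^i mod 12289 for i = 0, 1, …:
  i=0: 10165   i=1: 4316   i=2: 6458   i=3: 2522
  i=4: 9548   i=5: 2214   i=6: 9873   i=7: 11806
  i=8: 10285   i=9: 2753     …   i=75: 7010
  i=76: 10079
Match at i=76, j=106: x = 76·111 + 106 = 8542.

8542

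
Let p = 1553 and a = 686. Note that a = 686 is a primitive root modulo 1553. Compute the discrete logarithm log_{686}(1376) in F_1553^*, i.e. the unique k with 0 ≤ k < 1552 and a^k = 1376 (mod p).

853

Baby-step giant-step with m = ceil(sqrt(1552)) = 40.
Baby table (686^j mod 1553 for j=0..39):
  0:1  1:686  2:37  3:534  4:1369  5:1122  6:957  7:1136
  8:1243  9:101  10:954  11:631  12:1132  13:52  14:1506  15:371
  16:1367  17:1303  18:883  19:68  20:58  21:963  22:593  23:1465
  24:199  25:1403  26:1151  27:662  28:656  29:1199  30:977  31:879
  32:430  33:1463  34:380  35:1329  36:83  37:1030  38:1518  39:838
Giant step factor: 686^(-40) ≡ 620 (mod 1553).
Scan 1376·620^i mod 1553 for i = 0, 1, …:
  i=0: 1376   i=1: 523   i=2: 1236   i=3: 691
  i=4: 1345   i=5: 1492   i=6: 1005   i=7: 347
  i=8: 826   i=9: 1183     …   i=20: 992
  i=21: 52
Match at i=21, j=13: k = 21·40 + 13 = 853.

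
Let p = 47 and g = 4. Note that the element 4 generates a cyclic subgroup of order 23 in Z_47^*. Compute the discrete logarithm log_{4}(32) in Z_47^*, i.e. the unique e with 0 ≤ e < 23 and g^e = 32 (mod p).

14

Successive powers of 4 modulo 47:
  4^0=1  4^1=4  4^2=16  4^3=17  4^4=21  4^5=37
  4^6=7  4^7=28  4^8=18  4^9=25  4^10=6  4^11=24
  4^12=2  4^13=8  4^14=32
So 4^14 ≡ 32 (mod 47), giving e = 14.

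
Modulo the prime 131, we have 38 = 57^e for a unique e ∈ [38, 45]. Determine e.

Compute 57^38 mod 131 = 38, then multiply by 57 repeatedly:
  57^38=38
Found 38 at exponent 38.

38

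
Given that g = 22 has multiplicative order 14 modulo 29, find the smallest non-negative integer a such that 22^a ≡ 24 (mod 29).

10

Successive powers of 22 modulo 29:
  22^0=1  22^1=22  22^2=20  22^3=5  22^4=23  22^5=13
  22^6=25  22^7=28  22^8=7  22^9=9  22^10=24
So 22^10 ≡ 24 (mod 29), giving a = 10.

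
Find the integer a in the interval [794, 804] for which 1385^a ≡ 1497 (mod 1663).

Compute 1385^794 mod 1663 = 1557, then multiply by 1385 repeatedly:
  1385^794=1557  1385^795=1197  1385^796=1497
Found 1497 at exponent 796.

796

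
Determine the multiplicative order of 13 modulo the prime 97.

96

The order of 13 must divide p − 1 = 96 = 2^5 · 3.
Divisors: 1, 2, 3, 4, 6, 8, 12, 16, 24, 32, 48, 96.
Check each in increasing order: 13^1 ≡ 13;  13^2 ≡ 72;  13^3 ≡ 63;  13^4 ≡ 43;  13^6 ≡ 89;  13^8 ≡ 6;  13^12 ≡ 64;  13^16 ≡ 36;  13^24 ≡ 22;  13^32 ≡ 35;  13^48 ≡ 96;  13^96 ≡ 1.
Smallest exponent giving 1 is 96.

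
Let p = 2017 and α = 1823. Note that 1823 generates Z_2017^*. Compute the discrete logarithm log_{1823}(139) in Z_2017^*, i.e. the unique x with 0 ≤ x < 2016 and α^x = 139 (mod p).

Baby-step giant-step with m = ceil(sqrt(2016)) = 45.
Baby table (1823^j mod 2017 for j=0..44):
  0:1  1:1823  2:1330  3:156  4:2008  5:1746  6:132  7:613
  8:81  9:422  10:829  11:534  12:1288  13:236  14:607  15:1245
  16:510  17:1910  18:588  19:897  20:1461  21:963  22:759  23:2012
  24:970  25:1418  26:1237  27:45  28:1355  29:1357  30:969  31:1612
  32:1924  33:1906  34:1364  35:1628  36:837  37:999  38:1843  39:1484
  40:535  41:1094  42:1566  43:763  44:1236
Giant step factor: 1823^(-45) ≡ 557 (mod 2017).
Scan 139·557^i mod 2017 for i = 0, 1, …:
  i=0: 139   i=1: 777   i=2: 1151   i=3: 1718
  i=4: 868   i=5: 1413   i=6: 411   i=7: 1006
  i=8: 1633   i=9: 1931     …   i=35: 922
  i=36: 1236
Match at i=36, j=44: x = 36·45 + 44 = 1664.

1664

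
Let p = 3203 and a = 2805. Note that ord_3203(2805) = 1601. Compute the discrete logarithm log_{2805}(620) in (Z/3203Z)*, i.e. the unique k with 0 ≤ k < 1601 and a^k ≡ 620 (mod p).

Baby-step giant-step with m = ceil(sqrt(1601)) = 41.
Baby table (2805^j mod 3203 for j=0..40):
  0:1  1:2805  2:1457  3:3060  4:2463  5:3047  6:1231  7:121
  8:3090  9:132  10:1915  11:144  12:342  13:1613  14:1829  15:2342
  16:3160  17:1099  18:1409  19:2946  20:2993  21:302  22:1518  23:1203
  24:1656  25:730  26:933  27:214  28:1309  29:1107  30:1428  31:1790
  32:1849  33:788  34:270  35:1442  36:2624  37:3029  38:1989  39:2722
  40:2461
Giant step factor: 2805^(-41) ≡ 1066 (mod 3203).
Scan 620·1066^i mod 3203 for i = 0, 1, …:
  i=0: 620   i=1: 1102   i=2: 2434   i=3: 214
Match at i=3, j=27: k = 3·41 + 27 = 150.

150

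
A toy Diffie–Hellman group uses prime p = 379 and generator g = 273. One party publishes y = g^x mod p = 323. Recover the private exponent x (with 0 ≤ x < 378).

223

Baby-step giant-step with m = ceil(sqrt(378)) = 20.
Baby table (273^j mod 379 for j=0..19):
  0:1  1:273  2:245  3:181  4:143  5:2  6:167  7:111
  8:362  9:286  10:4  11:334  12:222  13:345  14:193  15:8
  16:289  17:65  18:311  19:7
Giant step factor: 273^(-20) ≡ 308 (mod 379).
Scan 323·308^i mod 379 for i = 0, 1, …:
  i=0: 323   i=1: 186   i=2: 59   i=3: 359
  i=4: 283   i=5: 373   i=6: 47   i=7: 74
  i=8: 52   i=9: 98   i=10: 243   i=11: 181
Match at i=11, j=3: x = 11·20 + 3 = 223.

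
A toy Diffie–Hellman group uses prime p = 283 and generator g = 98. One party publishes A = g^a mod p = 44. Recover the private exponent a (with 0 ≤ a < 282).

Baby-step giant-step with m = ceil(sqrt(282)) = 17.
Baby table (98^j mod 283 for j=0..16):
  0:1  1:98  2:265  3:217  4:41  5:56  6:111  7:124
  8:266  9:32  10:23  11:273  12:152  13:180  14:94  15:156
  16:6
Giant step factor: 98^(-17) ≡ 193 (mod 283).
Scan 44·193^i mod 283 for i = 0, 1, …:
  i=0: 44   i=1: 2   i=2: 103   i=3: 69
  i=4: 16   i=5: 258   i=6: 269   i=7: 128
  i=8: 83   i=9: 171   i=10: 175   i=11: 98
Match at i=11, j=1: a = 11·17 + 1 = 188.

188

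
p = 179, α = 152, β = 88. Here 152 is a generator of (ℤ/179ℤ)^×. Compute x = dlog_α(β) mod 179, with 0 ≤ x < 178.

Baby-step giant-step with m = ceil(sqrt(178)) = 14.
Baby table (152^j mod 179 for j=0..13):
  0:1  1:152  2:13  3:7  4:169  5:91  6:49  7:109
  8:100  9:164  10:47  11:163  12:74  13:150
Giant step factor: 152^(-14) ≡ 171 (mod 179).
Scan 88·171^i mod 179 for i = 0, 1, …:
  i=0: 88   i=1: 12   i=2: 83   i=3: 52
  i=4: 121   i=5: 106   i=6: 47
Match at i=6, j=10: x = 6·14 + 10 = 94.

94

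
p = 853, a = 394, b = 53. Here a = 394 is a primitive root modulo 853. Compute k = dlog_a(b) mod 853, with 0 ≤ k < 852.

Baby-step giant-step with m = ceil(sqrt(852)) = 30.
Baby table (394^j mod 853 for j=0..29):
  0:1  1:394  2:843  3:325  4:100  5:162  6:706  7:86
  8:617  9:846  10:654  11:70  12:284  13:153  14:572  15:176
  16:251  17:799  18:49  19:540  20:363  21:571  22:635  23:261
  24:474  25:802  26:378  27:510  28:485  29:18
Giant step factor: 394^(-30) ≡ 557 (mod 853).
Scan 53·557^i mod 853 for i = 0, 1, …:
  i=0: 53   i=1: 519   i=2: 769   i=3: 127
  i=4: 793   i=5: 700   i=6: 79   i=7: 500
  i=8: 422   i=9: 479     …   i=18: 563
  i=19: 540
Match at i=19, j=19: k = 19·30 + 19 = 589.

589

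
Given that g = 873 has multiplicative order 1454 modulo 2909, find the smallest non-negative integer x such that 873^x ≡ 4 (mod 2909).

85

Baby-step giant-step with m = ceil(sqrt(1454)) = 39.
Baby table (873^j mod 2909 for j=0..38):
  0:1  1:873  2:2880  3:864  4:841  5:1125  6:1792  7:2283
  8:394  9:700  10:210  11:63  12:2637  13:1082  14:2070  15:621
  16:1059  17:2354  18:1288  19:1550  20:465  21:1594  22:1060  23:318
  24:1259  25:2414  26:1306  27:2719  28:2852  29:2601  30:1653  31:205
  32:1516  33:2782  34:2580  35:774  36:814  37:826  38:2575
Giant step factor: 873^(-39) ≡ 2009 (mod 2909).
Scan 4·2009^i mod 2909 for i = 0, 1, …:
  i=0: 4   i=1: 2218   i=2: 2283
Match at i=2, j=7: x = 2·39 + 7 = 85.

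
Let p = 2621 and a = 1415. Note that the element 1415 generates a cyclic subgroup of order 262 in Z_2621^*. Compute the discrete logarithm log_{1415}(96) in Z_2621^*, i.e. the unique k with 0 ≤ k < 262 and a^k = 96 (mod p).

182

Baby-step giant-step with m = ceil(sqrt(262)) = 17.
Baby table (1415^j mod 2621 for j=0..16):
  0:1  1:1415  2:2402  3:2014  4:783  5:1883  6:1509  7:1741
  8:2396  9:1387  10:2097  11:283  12:2053  13:927  14:1205  15:1425
  16:826
Giant step factor: 1415^(-17) ≡ 551 (mod 2621).
Scan 96·551^i mod 2621 for i = 0, 1, …:
  i=0: 96   i=1: 476   i=2: 176   i=3: 2620
  i=4: 2070   i=5: 435   i=6: 1174   i=7: 2108
  i=8: 405   i=9: 370   i=10: 2053
Match at i=10, j=12: k = 10·17 + 12 = 182.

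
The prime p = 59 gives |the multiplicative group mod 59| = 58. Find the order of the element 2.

58

The order of 2 must divide p − 1 = 58 = 2 · 29.
Divisors: 1, 2, 29, 58.
Check each in increasing order: 2^1 ≡ 2;  2^2 ≡ 4;  2^29 ≡ 58;  2^58 ≡ 1.
Smallest exponent giving 1 is 58.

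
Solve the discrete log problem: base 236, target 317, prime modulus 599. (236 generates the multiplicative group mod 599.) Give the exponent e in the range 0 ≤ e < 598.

321

Baby-step giant-step with m = ceil(sqrt(598)) = 25.
Baby table (236^j mod 599 for j=0..24):
  0:1  1:236  2:588  3:399  4:121  5:403  6:466  7:359
  8:265  9:244  10:80  11:311  12:318  13:173  14:96  15:493
  16:142  17:567  18:235  19:352  20:410  21:321  22:282  23:63
  24:492
Giant step factor: 236^(-25) ≡ 274 (mod 599).
Scan 317·274^i mod 599 for i = 0, 1, …:
  i=0: 317   i=1: 3   i=2: 223   i=3: 4
  i=4: 497   i=5: 205   i=6: 463   i=7: 473
  i=8: 218   i=9: 431   i=10: 91   i=11: 375
  i=12: 321
Match at i=12, j=21: e = 12·25 + 21 = 321.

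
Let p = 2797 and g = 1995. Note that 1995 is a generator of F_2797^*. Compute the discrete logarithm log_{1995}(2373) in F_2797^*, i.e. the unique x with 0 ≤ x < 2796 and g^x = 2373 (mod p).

1632

Baby-step giant-step with m = ceil(sqrt(2796)) = 53.
Baby table (1995^j mod 2797 for j=0..52):
  0:1  1:1995  2:2691  3:1102  4:48  5:662  6:506  7:2550
  8:2304  9:1009  10:1912  11:2129  12:1509  13:883  14:2272  15:1500
  16:2507  17:429  18:2770  19:2075  20:65  21:1013  22:1501  23:1705
  24:323  25:1075  26:2123  27:727  28:1519  29:1254  30:1212  31:1332
  32:190  33:1455  34:2236  35:2402  36:729  37:2712  38:1042  39:619
  40:1428  41:1514  42:2467  43:1742  44:1416  45:2747  46:942  47:2503
  48:840  49:397  50:464  51:2670  52:1162
Giant step factor: 1995^(-53) ≡ 1460 (mod 2797).
Scan 2373·1460^i mod 2797 for i = 0, 1, …:
  i=0: 2373   i=1: 1894   i=2: 1804   i=3: 1863
  i=4: 1296   i=5: 1388   i=6: 1452   i=7: 2591
  i=8: 1316   i=9: 2618     …   i=29: 1973
  i=30: 2467
Match at i=30, j=42: x = 30·53 + 42 = 1632.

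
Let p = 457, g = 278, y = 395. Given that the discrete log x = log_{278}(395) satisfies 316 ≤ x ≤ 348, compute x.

331

Compute 278^316 mod 457 = 7, then multiply by 278 repeatedly:
  278^316=7  278^317=118  278^318=357  278^319=77  278^320=384
  278^321=271  278^322=390  278^323=111  278^324=239  278^325=177
  278^326=307  278^327=344  278^328=119  278^329=178  278^330=128
  278^331=395
Found 395 at exponent 331.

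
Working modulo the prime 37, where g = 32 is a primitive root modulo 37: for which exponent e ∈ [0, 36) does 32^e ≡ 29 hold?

Successive powers of 32 modulo 37:
  32^0=1  32^1=32  32^2=25  32^3=23  32^4=33  32^5=20
  32^6=11  32^7=19  32^8=16  32^9=31  32^10=30  32^11=35
  32^12=10  32^13=24  32^14=28  32^15=8  32^16=34  32^17=15
  32^18=36  32^19=5  32^20=12  32^21=14  32^22=4  32^23=17
  32^24=26  32^25=18  32^26=21  32^27=6  32^28=7  32^29=2
  32^30=27  32^31=13  32^32=9  32^33=29
So 32^33 ≡ 29 (mod 37), giving e = 33.

33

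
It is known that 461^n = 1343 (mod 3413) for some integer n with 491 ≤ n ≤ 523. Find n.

522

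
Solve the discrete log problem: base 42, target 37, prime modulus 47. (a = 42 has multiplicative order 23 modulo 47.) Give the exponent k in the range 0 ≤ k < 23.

19

Successive powers of 42 modulo 47:
  42^0=1  42^1=42  42^2=25  42^3=16  42^4=14  42^5=24
  42^6=21  42^7=36  42^8=8  42^9=7  42^10=12  42^11=34
  42^12=18  42^13=4  42^14=27  42^15=6  42^16=17  42^17=9
  42^18=2  42^19=37
So 42^19 ≡ 37 (mod 47), giving k = 19.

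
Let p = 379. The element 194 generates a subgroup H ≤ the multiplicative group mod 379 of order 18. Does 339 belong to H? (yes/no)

yes

⟨194⟩ has order 18; its elements mod 379 are {1, 40, 51, 52, 84, 115, 145, 180, 185, 194, 199, 234, 264, 295, 327, 328, 339, 378}.
339 is in this set.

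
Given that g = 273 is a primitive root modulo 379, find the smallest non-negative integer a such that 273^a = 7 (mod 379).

Successive powers of 273 modulo 379:
  273^0=1  273^1=273  273^2=245  273^3=181  273^4=143  273^5=2
  273^6=167  273^7=111  273^8=362  273^9=286  273^10=4  273^11=334
  273^12=222  273^13=345  273^14=193  273^15=8  273^16=289  273^17=65
  273^18=311  273^19=7
So 273^19 ≡ 7 (mod 379), giving a = 19.

19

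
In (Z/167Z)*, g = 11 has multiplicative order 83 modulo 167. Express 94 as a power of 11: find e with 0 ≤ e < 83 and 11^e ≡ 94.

18

Baby-step giant-step with m = ceil(sqrt(83)) = 10.
Baby table (11^j mod 167 for j=0..9):
  0:1  1:11  2:121  3:162  4:112  5:63  6:25  7:108
  8:19  9:42
Giant step factor: 11^(-10) ≡ 137 (mod 167).
Scan 94·137^i mod 167 for i = 0, 1, …:
  i=0: 94   i=1: 19
Match at i=1, j=8: e = 1·10 + 8 = 18.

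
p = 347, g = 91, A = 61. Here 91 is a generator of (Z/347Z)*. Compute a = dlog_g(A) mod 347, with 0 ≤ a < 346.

172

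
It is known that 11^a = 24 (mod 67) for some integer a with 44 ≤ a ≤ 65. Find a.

60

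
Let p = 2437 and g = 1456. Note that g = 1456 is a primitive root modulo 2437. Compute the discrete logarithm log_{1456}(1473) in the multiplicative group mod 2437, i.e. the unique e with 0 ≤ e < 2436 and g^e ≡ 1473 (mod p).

1098

Baby-step giant-step with m = ceil(sqrt(2436)) = 50.
Baby table (1456^j mod 2437 for j=0..49):
  0:1  1:1456  2:2183  3:600  4:1154  5:1131  6:1761  7:292
  8:1114  9:1379  10:2173  11:662  12:1257  13:5  14:2406  15:1167
  16:563  17:896  18:781  19:1494  20:1460  21:696  22:2021  23:1117
  24:873  25:1411  26:25  27:2282  28:961  29:378  30:2043  31:1468
  32:159  33:2426  34:1043  35:357  36:711  37:1928  38:2181  39:125
  40:1662  41:2368  42:1890  43:467  44:29  45:795  46:2382  47:341
  48:1785  49:1118
Giant step factor: 1456^(-50) ≡ 1918 (mod 2437).
Scan 1473·1918^i mod 2437 for i = 0, 1, …:
  i=0: 1473   i=1: 731   i=2: 783   i=3: 602
  i=4: 1935   i=5: 2216   i=6: 160   i=7: 2255
  i=8: 1852   i=9: 1427     …   i=20: 2180
  i=21: 1785
Match at i=21, j=48: e = 21·50 + 48 = 1098.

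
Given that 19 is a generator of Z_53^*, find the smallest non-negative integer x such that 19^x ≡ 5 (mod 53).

35

Baby-step giant-step with m = ceil(sqrt(52)) = 8.
Baby table (19^j mod 53 for j=0..7):
  0:1  1:19  2:43  3:22  4:47  5:45  6:7  7:27
Giant step factor: 19^(-8) ≡ 28 (mod 53).
Scan 5·28^i mod 53 for i = 0, 1, …:
  i=0: 5   i=1: 34   i=2: 51   i=3: 50
  i=4: 22
Match at i=4, j=3: x = 4·8 + 3 = 35.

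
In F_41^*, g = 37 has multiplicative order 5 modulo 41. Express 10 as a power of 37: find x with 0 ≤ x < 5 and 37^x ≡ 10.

Successive powers of 37 modulo 41:
  37^0=1  37^1=37  37^2=16  37^3=18  37^4=10
So 37^4 ≡ 10 (mod 41), giving x = 4.

4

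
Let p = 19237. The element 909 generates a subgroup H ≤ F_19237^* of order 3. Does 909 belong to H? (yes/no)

yes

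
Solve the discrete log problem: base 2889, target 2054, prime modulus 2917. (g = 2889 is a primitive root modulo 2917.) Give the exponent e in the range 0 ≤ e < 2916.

2496

Baby-step giant-step with m = ceil(sqrt(2916)) = 54.
Baby table (2889^j mod 2917 for j=0..53):
  0:1  1:2889  2:784  3:1384  4:2086  5:2849  6:1904  7:2111
  8:2149  9:1085  10:1707  11:1793  12:2302  13:2635  14:2062  15:604
  16:590  17:982  18:1674  19:2717  20:2683  21:718  22:315  23:2848
  24:1932  25:1327  26:765  27:1916  28:1775  29:2806  30:191  31:486
  32:977  33:1814  34:1714  35:1597  36:1956  37:655  38:2079  39:128
  40:2250  41:1174  42:2132  43:1561  44:47  45:1601  46:1844  47:874
  48:1781  49:2638  50:1978  51:39  52:1825  53:1406
Giant step factor: 2889^(-54) ≡ 1522 (mod 2917).
Scan 2054·1522^i mod 2917 for i = 0, 1, …:
  i=0: 2054   i=1: 2081   i=2: 2337   i=3: 1091
  i=4: 729   i=5: 1078   i=6: 1362   i=7: 1894
  i=8: 672   i=9: 1834     …   i=45: 220
  i=46: 2302
Match at i=46, j=12: e = 46·54 + 12 = 2496.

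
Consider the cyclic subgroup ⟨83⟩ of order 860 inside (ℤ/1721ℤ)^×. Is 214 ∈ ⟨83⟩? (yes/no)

214 ∈ ⟨83⟩ iff 214^860 ≡ 1 (mod 1721), since |⟨83⟩| = 860.
214^860 mod 1721 = 1.
Since 1 = 1, 214 lies in the subgroup.

yes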